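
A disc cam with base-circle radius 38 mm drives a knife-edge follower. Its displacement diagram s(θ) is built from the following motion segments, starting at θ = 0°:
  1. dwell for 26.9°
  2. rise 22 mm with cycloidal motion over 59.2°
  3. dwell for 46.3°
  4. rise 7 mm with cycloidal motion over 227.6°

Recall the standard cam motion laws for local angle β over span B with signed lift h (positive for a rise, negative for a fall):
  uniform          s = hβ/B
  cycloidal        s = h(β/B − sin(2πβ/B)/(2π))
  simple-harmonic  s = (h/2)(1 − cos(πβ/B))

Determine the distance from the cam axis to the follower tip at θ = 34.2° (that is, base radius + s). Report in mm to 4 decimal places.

seg 1 [0°–26.9°] dwell: s stays 0.0000
seg 2 [26.9°–86.1°] cycloidal, h=22: θ=34.2° here. β=7.3, B=59.2. 22·(0.1233 − sin(2π·0.1233)/(2π)) = 0.2634 → s = 0.2634
radial distance = base radius + s = 38 + 0.2634 = 38.2634

38.2634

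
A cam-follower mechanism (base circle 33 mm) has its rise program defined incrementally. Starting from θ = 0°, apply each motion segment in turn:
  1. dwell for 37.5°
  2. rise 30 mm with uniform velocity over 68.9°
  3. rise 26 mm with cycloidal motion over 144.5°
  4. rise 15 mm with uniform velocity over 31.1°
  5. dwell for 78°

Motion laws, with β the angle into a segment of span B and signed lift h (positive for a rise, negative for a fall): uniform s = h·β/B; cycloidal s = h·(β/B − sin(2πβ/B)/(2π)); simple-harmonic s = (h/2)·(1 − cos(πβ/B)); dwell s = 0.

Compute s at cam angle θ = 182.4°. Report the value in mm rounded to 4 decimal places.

seg 1 [0°–37.5°] dwell: s stays 0.0000
seg 2 [37.5°–106.4°] uniform, h=30: full span → s += 30 → s = 30.0000
seg 3 [106.4°–250.9°] cycloidal, h=26: θ=182.4° here. β=76, B=144.5. 26·(0.5260 − sin(2π·0.5260)/(2π)) = 14.3465 → s = 44.3465

44.3465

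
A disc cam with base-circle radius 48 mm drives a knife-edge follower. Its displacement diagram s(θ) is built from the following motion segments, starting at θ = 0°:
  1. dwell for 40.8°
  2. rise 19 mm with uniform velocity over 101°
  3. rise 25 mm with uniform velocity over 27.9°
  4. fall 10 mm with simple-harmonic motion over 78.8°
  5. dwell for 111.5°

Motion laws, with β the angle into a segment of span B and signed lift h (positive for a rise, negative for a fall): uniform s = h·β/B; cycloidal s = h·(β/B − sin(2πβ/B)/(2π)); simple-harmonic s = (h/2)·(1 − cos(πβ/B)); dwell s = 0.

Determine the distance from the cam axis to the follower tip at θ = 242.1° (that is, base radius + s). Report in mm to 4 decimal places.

seg 1 [0°–40.8°] dwell: s stays 0.0000
seg 2 [40.8°–141.8°] uniform, h=19: full span → s += 19 → s = 19.0000
seg 3 [141.8°–169.7°] uniform, h=25: full span → s += 25 → s = 44.0000
seg 4 [169.7°–248.5°] simple-harmonic, h=-10: θ=242.1° here. β=72.4, B=78.8. -10/2·(1 − cos(π·0.9188)) = -9.8381 → s = 34.1619
radial distance = base radius + s = 48 + 34.1619 = 82.1619

82.1619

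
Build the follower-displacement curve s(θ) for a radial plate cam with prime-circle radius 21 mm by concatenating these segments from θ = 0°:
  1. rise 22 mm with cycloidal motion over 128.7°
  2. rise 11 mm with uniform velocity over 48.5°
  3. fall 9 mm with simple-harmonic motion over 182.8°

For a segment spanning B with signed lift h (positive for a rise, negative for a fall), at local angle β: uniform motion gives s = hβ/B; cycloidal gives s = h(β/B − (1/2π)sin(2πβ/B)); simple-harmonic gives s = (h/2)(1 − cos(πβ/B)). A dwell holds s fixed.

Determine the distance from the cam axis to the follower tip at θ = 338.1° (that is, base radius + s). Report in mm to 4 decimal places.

seg 1 [0°–128.7°] cycloidal, h=22: full span → s += 22 → s = 22.0000
seg 2 [128.7°–177.2°] uniform, h=11: full span → s += 11 → s = 33.0000
seg 3 [177.2°–360°] simple-harmonic, h=-9: θ=338.1° here. β=160.9, B=182.8. -9/2·(1 − cos(π·0.8802)) = -8.6850 → s = 24.3150
radial distance = base radius + s = 21 + 24.3150 = 45.3150

45.3150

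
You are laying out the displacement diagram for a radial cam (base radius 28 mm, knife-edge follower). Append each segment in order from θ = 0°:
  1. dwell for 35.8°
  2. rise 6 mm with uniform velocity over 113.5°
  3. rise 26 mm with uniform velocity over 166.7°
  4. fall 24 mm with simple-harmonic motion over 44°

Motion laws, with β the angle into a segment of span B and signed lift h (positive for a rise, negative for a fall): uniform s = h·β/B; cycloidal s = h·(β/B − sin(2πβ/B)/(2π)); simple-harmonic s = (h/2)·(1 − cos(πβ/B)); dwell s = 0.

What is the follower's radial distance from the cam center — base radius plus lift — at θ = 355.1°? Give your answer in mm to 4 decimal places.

seg 1 [0°–35.8°] dwell: s stays 0.0000
seg 2 [35.8°–149.3°] uniform, h=6: full span → s += 6 → s = 6.0000
seg 3 [149.3°–316°] uniform, h=26: full span → s += 26 → s = 32.0000
seg 4 [316°–360°] simple-harmonic, h=-24: θ=355.1° here. β=39.1, B=44. -24/2·(1 − cos(π·0.8886)) = -23.2731 → s = 8.7269
radial distance = base radius + s = 28 + 8.7269 = 36.7269

36.7269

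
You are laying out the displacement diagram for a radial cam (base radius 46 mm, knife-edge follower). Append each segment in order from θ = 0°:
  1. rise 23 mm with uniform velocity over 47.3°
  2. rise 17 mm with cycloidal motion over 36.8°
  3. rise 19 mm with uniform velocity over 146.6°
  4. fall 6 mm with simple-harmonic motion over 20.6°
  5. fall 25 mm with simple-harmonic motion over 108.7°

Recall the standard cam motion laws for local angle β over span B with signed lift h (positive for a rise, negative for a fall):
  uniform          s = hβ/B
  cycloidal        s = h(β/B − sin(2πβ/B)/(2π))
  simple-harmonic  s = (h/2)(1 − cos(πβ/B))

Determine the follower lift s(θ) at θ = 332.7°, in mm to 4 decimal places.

seg 1 [0°–47.3°] uniform, h=23: full span → s += 23 → s = 23.0000
seg 2 [47.3°–84.1°] cycloidal, h=17: full span → s += 17 → s = 40.0000
seg 3 [84.1°–230.7°] uniform, h=19: full span → s += 19 → s = 59.0000
seg 4 [230.7°–251.3°] simple-harmonic, h=-6: full span → s += -6 → s = 53.0000
seg 5 [251.3°–360°] simple-harmonic, h=-25: θ=332.7° here. β=81.4, B=108.7. -25/2·(1 − cos(π·0.7489)) = -21.3068 → s = 31.6932

31.6932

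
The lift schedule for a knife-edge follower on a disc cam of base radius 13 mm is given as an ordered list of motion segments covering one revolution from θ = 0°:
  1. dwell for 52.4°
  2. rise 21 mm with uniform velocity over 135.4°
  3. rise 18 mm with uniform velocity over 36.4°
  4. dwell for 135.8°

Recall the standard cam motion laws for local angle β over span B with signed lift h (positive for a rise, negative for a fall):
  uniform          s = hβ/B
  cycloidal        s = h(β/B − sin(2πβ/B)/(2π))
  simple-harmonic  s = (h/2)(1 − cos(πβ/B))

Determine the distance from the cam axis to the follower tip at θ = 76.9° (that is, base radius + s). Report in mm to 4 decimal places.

seg 1 [0°–52.4°] dwell: s stays 0.0000
seg 2 [52.4°–187.8°] uniform, h=21: θ=76.9° here. β=24.5, B=135.4. 21·24.5/135.4 = 3.7999 → s = 3.7999
radial distance = base radius + s = 13 + 3.7999 = 16.7999

16.7999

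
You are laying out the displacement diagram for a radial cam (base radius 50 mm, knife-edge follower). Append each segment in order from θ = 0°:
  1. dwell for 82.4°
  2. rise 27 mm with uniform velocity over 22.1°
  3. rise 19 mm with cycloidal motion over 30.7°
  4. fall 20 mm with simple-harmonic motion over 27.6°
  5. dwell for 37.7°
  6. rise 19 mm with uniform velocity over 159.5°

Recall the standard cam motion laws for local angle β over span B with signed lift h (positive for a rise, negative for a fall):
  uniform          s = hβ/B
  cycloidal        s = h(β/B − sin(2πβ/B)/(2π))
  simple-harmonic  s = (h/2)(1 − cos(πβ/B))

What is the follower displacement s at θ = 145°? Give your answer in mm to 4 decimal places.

seg 1 [0°–82.4°] dwell: s stays 0.0000
seg 2 [82.4°–104.5°] uniform, h=27: full span → s += 27 → s = 27.0000
seg 3 [104.5°–135.2°] cycloidal, h=19: full span → s += 19 → s = 46.0000
seg 4 [135.2°–162.8°] simple-harmonic, h=-20: θ=145° here. β=9.8, B=27.6. -20/2·(1 − cos(π·0.3551)) = -5.6027 → s = 40.3973

40.3973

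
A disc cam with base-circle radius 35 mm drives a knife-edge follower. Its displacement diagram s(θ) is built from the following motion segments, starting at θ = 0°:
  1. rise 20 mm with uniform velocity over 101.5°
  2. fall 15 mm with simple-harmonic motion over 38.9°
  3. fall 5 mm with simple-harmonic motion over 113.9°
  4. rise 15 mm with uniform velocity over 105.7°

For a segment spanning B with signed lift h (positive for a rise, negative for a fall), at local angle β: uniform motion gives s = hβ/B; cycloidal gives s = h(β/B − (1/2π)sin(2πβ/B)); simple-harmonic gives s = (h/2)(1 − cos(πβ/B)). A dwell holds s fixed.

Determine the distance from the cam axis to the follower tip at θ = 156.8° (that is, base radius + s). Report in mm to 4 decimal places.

seg 1 [0°–101.5°] uniform, h=20: full span → s += 20 → s = 20.0000
seg 2 [101.5°–140.4°] simple-harmonic, h=-15: full span → s += -15 → s = 5.0000
seg 3 [140.4°–254.3°] simple-harmonic, h=-5: θ=156.8° here. β=16.4, B=113.9. -5/2·(1 − cos(π·0.1440)) = -0.2514 → s = 4.7486
radial distance = base radius + s = 35 + 4.7486 = 39.7486

39.7486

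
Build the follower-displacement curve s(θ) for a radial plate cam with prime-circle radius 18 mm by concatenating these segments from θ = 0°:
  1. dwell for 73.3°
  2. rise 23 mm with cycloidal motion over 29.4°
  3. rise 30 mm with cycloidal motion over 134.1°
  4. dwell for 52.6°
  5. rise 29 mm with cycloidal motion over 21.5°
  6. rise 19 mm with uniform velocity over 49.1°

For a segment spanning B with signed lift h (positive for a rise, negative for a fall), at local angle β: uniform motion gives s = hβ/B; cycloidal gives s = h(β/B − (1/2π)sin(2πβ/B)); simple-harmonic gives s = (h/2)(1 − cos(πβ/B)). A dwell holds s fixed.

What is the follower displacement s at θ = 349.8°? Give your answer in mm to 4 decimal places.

seg 1 [0°–73.3°] dwell: s stays 0.0000
seg 2 [73.3°–102.7°] cycloidal, h=23: full span → s += 23 → s = 23.0000
seg 3 [102.7°–236.8°] cycloidal, h=30: full span → s += 30 → s = 53.0000
seg 4 [236.8°–289.4°] dwell: s stays 53.0000
seg 5 [289.4°–310.9°] cycloidal, h=29: full span → s += 29 → s = 82.0000
seg 6 [310.9°–360°] uniform, h=19: θ=349.8° here. β=38.9, B=49.1. 19·38.9/49.1 = 15.0530 → s = 97.0530

97.0530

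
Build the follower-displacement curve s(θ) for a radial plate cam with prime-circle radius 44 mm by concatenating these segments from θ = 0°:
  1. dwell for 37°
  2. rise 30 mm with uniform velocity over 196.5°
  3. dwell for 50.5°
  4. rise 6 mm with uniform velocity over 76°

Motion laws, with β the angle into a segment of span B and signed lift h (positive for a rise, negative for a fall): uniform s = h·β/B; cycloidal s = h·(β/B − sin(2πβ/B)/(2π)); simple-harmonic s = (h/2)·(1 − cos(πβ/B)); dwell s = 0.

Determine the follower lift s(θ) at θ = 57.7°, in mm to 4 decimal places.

seg 1 [0°–37°] dwell: s stays 0.0000
seg 2 [37°–233.5°] uniform, h=30: θ=57.7° here. β=20.7, B=196.5. 30·20.7/196.5 = 3.1603 → s = 3.1603

3.1603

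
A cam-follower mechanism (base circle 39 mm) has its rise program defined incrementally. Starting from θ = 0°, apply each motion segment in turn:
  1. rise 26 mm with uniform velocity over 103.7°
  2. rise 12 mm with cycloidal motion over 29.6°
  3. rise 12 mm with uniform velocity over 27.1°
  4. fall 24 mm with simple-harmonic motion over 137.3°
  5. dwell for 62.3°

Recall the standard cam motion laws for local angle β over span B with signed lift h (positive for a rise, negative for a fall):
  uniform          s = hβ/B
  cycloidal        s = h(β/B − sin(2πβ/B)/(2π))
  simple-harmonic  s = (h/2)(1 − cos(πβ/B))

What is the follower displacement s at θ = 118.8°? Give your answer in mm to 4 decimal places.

seg 1 [0°–103.7°] uniform, h=26: full span → s += 26 → s = 26.0000
seg 2 [103.7°–133.3°] cycloidal, h=12: θ=118.8° here. β=15.1, B=29.6. 12·(0.5101 − sin(2π·0.5101)/(2π)) = 6.2432 → s = 32.2432

32.2432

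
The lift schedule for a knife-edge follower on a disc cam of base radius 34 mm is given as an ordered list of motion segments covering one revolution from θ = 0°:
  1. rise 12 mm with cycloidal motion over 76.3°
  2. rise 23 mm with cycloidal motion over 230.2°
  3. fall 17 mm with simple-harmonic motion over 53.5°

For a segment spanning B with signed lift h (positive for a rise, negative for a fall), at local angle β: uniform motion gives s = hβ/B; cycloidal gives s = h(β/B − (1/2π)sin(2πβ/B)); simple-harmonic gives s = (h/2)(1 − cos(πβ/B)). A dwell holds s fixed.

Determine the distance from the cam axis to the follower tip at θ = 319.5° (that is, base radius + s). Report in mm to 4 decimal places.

seg 1 [0°–76.3°] cycloidal, h=12: full span → s += 12 → s = 12.0000
seg 2 [76.3°–306.5°] cycloidal, h=23: full span → s += 23 → s = 35.0000
seg 3 [306.5°–360°] simple-harmonic, h=-17: θ=319.5° here. β=13, B=53.5. -17/2·(1 − cos(π·0.2430)) = -2.3587 → s = 32.6413
radial distance = base radius + s = 34 + 32.6413 = 66.6413

66.6413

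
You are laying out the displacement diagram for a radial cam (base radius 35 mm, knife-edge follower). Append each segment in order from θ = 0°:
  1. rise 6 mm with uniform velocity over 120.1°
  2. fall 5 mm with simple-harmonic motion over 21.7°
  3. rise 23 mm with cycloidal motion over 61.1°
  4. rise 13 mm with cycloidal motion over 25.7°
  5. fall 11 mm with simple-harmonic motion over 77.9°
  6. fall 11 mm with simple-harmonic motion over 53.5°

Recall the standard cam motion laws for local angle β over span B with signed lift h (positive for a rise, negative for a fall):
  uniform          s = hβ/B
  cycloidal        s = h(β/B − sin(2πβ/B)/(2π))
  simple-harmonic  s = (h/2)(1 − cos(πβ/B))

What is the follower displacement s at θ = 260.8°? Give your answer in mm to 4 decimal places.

seg 1 [0°–120.1°] uniform, h=6: full span → s += 6 → s = 6.0000
seg 2 [120.1°–141.8°] simple-harmonic, h=-5: full span → s += -5 → s = 1.0000
seg 3 [141.8°–202.9°] cycloidal, h=23: full span → s += 23 → s = 24.0000
seg 4 [202.9°–228.6°] cycloidal, h=13: full span → s += 13 → s = 37.0000
seg 5 [228.6°–306.5°] simple-harmonic, h=-11: θ=260.8° here. β=32.2, B=77.9. -11/2·(1 − cos(π·0.4134)) = -4.0212 → s = 32.9788

32.9788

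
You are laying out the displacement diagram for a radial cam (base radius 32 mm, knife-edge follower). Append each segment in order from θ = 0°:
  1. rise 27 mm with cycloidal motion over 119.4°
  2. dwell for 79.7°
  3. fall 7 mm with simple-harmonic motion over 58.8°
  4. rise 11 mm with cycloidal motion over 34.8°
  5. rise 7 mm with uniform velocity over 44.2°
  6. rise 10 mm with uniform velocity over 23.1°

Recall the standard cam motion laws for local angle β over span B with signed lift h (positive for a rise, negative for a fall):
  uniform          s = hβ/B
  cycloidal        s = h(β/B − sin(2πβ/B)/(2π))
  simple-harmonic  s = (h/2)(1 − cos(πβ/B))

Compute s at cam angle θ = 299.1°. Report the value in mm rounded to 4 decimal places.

seg 1 [0°–119.4°] cycloidal, h=27: full span → s += 27 → s = 27.0000
seg 2 [119.4°–199.1°] dwell: s stays 27.0000
seg 3 [199.1°–257.9°] simple-harmonic, h=-7: full span → s += -7 → s = 20.0000
seg 4 [257.9°–292.7°] cycloidal, h=11: full span → s += 11 → s = 31.0000
seg 5 [292.7°–336.9°] uniform, h=7: θ=299.1° here. β=6.4, B=44.2. 7·6.4/44.2 = 1.0136 → s = 32.0136

32.0136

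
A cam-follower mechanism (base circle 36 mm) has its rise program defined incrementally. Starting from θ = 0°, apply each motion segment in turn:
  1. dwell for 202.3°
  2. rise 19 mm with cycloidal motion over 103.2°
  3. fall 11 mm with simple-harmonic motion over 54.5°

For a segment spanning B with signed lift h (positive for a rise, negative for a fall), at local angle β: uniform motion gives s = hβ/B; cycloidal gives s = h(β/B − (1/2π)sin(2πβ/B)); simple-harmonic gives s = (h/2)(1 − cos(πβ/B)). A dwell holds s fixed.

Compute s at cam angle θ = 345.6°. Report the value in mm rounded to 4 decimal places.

seg 1 [0°–202.3°] dwell: s stays 0.0000
seg 2 [202.3°–305.5°] cycloidal, h=19: full span → s += 19 → s = 19.0000
seg 3 [305.5°–360°] simple-harmonic, h=-11: θ=345.6° here. β=40.1, B=54.5. -11/2·(1 − cos(π·0.7358)) = -9.2115 → s = 9.7885

9.7885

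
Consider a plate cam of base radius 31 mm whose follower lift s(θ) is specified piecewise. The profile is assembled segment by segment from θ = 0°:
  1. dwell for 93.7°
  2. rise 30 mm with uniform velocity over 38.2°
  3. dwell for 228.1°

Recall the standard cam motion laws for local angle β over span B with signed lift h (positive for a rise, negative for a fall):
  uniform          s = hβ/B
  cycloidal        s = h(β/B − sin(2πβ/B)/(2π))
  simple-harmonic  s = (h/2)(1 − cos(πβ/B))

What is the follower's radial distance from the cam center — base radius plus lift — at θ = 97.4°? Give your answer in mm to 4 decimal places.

seg 1 [0°–93.7°] dwell: s stays 0.0000
seg 2 [93.7°–131.9°] uniform, h=30: θ=97.4° here. β=3.7, B=38.2. 30·3.7/38.2 = 2.9058 → s = 2.9058
radial distance = base radius + s = 31 + 2.9058 = 33.9058

33.9058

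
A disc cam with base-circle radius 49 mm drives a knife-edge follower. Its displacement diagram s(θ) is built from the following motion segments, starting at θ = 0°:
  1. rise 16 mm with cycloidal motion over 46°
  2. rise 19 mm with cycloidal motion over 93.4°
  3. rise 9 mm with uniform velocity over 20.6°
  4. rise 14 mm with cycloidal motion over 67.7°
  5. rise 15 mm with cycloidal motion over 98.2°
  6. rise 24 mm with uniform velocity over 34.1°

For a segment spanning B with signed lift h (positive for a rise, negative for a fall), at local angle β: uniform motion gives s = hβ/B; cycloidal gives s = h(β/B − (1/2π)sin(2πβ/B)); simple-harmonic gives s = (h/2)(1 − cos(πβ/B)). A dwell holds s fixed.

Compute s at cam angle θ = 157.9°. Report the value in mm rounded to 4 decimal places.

seg 1 [0°–46°] cycloidal, h=16: full span → s += 16 → s = 16.0000
seg 2 [46°–139.4°] cycloidal, h=19: full span → s += 19 → s = 35.0000
seg 3 [139.4°–160°] uniform, h=9: θ=157.9° here. β=18.5, B=20.6. 9·18.5/20.6 = 8.0825 → s = 43.0825

43.0825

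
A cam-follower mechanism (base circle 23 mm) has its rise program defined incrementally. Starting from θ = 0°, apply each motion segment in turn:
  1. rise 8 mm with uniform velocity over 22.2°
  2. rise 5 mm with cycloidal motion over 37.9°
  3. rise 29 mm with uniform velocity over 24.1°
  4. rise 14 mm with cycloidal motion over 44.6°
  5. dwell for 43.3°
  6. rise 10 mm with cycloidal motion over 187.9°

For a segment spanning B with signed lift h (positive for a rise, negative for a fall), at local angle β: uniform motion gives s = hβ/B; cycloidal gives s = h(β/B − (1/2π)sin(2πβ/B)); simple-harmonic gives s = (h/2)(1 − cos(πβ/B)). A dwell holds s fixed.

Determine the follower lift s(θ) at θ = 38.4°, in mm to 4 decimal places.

seg 1 [0°–22.2°] uniform, h=8: full span → s += 8 → s = 8.0000
seg 2 [22.2°–60.1°] cycloidal, h=5: θ=38.4° here. β=16.2, B=37.9. 5·(0.4274 − sin(2π·0.4274)/(2π)) = 1.7868 → s = 9.7868

9.7868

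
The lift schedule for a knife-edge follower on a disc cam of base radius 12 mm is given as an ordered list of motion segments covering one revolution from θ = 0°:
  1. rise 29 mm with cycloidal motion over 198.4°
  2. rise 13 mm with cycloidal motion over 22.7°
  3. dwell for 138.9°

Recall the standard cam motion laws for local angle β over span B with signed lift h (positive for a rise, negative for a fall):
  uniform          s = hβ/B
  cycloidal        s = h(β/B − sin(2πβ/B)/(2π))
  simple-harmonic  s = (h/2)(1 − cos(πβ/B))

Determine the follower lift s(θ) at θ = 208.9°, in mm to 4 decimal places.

seg 1 [0°–198.4°] cycloidal, h=29: full span → s += 29 → s = 29.0000
seg 2 [198.4°–221.1°] cycloidal, h=13: θ=208.9° here. β=10.5, B=22.7. 13·(0.4626 − sin(2π·0.4626)/(2π)) = 5.5309 → s = 34.5309

34.5309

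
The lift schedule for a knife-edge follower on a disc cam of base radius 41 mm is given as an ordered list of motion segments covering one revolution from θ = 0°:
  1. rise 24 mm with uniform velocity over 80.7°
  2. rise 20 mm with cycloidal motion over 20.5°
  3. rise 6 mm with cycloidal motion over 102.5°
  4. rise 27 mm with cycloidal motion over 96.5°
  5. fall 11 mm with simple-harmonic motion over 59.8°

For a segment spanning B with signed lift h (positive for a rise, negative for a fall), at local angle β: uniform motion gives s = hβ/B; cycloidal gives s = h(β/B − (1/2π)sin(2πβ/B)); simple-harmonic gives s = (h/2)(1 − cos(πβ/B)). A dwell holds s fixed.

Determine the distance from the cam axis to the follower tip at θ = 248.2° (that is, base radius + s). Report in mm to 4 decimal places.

seg 1 [0°–80.7°] uniform, h=24: full span → s += 24 → s = 24.0000
seg 2 [80.7°–101.2°] cycloidal, h=20: full span → s += 20 → s = 44.0000
seg 3 [101.2°–203.7°] cycloidal, h=6: full span → s += 6 → s = 50.0000
seg 4 [203.7°–300.2°] cycloidal, h=27: θ=248.2° here. β=44.5, B=96.5. 27·(0.4611 − sin(2π·0.4611)/(2π)) = 11.4119 → s = 61.4119
radial distance = base radius + s = 41 + 61.4119 = 102.4119

102.4119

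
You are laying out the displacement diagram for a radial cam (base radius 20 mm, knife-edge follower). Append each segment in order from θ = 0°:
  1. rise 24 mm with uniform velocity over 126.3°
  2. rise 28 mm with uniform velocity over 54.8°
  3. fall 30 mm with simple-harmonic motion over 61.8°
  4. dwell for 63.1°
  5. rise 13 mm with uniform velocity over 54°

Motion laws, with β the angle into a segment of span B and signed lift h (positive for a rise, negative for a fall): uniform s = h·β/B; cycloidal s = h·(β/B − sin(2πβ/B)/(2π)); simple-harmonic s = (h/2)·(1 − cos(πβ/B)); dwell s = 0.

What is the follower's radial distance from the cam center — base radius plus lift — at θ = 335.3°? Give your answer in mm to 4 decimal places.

seg 1 [0°–126.3°] uniform, h=24: full span → s += 24 → s = 24.0000
seg 2 [126.3°–181.1°] uniform, h=28: full span → s += 28 → s = 52.0000
seg 3 [181.1°–242.9°] simple-harmonic, h=-30: full span → s += -30 → s = 22.0000
seg 4 [242.9°–306°] dwell: s stays 22.0000
seg 5 [306°–360°] uniform, h=13: θ=335.3° here. β=29.3, B=54. 13·29.3/54 = 7.0537 → s = 29.0537
radial distance = base radius + s = 20 + 29.0537 = 49.0537

49.0537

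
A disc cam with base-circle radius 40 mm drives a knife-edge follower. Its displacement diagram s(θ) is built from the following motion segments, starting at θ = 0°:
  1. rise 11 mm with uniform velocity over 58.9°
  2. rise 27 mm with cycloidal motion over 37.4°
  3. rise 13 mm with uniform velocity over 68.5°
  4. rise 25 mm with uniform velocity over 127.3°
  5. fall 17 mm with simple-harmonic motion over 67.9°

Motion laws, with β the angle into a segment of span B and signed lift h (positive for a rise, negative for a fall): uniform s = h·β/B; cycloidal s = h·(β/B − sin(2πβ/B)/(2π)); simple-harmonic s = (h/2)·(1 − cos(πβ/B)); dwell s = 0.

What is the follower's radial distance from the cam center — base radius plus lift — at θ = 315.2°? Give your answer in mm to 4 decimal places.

seg 1 [0°–58.9°] uniform, h=11: full span → s += 11 → s = 11.0000
seg 2 [58.9°–96.3°] cycloidal, h=27: full span → s += 27 → s = 38.0000
seg 3 [96.3°–164.8°] uniform, h=13: full span → s += 13 → s = 51.0000
seg 4 [164.8°–292.1°] uniform, h=25: full span → s += 25 → s = 76.0000
seg 5 [292.1°–360°] simple-harmonic, h=-17: θ=315.2° here. β=23.1, B=67.9. -17/2·(1 − cos(π·0.3402)) = -4.4099 → s = 71.5901
radial distance = base radius + s = 40 + 71.5901 = 111.5901

111.5901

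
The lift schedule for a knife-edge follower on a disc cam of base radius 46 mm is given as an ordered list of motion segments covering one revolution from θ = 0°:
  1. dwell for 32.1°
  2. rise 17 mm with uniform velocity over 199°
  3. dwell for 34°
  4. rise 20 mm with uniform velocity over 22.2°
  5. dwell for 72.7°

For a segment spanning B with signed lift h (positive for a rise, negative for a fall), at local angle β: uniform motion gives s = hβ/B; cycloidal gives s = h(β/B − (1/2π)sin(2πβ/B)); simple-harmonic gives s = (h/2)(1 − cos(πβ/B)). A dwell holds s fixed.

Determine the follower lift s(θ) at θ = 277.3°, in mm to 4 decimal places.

seg 1 [0°–32.1°] dwell: s stays 0.0000
seg 2 [32.1°–231.1°] uniform, h=17: full span → s += 17 → s = 17.0000
seg 3 [231.1°–265.1°] dwell: s stays 17.0000
seg 4 [265.1°–287.3°] uniform, h=20: θ=277.3° here. β=12.2, B=22.2. 20·12.2/22.2 = 10.9910 → s = 27.9910

27.9910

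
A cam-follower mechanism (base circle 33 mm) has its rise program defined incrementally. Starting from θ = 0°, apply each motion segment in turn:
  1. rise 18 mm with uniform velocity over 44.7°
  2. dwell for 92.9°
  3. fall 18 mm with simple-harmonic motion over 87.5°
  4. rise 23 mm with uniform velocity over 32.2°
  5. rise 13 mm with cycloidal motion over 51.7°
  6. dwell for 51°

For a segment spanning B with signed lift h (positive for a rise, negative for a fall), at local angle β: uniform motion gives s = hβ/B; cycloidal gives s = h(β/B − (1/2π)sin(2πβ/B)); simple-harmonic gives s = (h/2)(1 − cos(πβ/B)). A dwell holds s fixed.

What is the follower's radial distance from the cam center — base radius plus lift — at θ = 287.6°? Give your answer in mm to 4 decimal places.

seg 1 [0°–44.7°] uniform, h=18: full span → s += 18 → s = 18.0000
seg 2 [44.7°–137.6°] dwell: s stays 18.0000
seg 3 [137.6°–225.1°] simple-harmonic, h=-18: full span → s += -18 → s = 0.0000
seg 4 [225.1°–257.3°] uniform, h=23: full span → s += 23 → s = 23.0000
seg 5 [257.3°–309°] cycloidal, h=13: θ=287.6° here. β=30.3, B=51.7. 13·(0.5861 − sin(2π·0.5861)/(2π)) = 8.6842 → s = 31.6842
radial distance = base radius + s = 33 + 31.6842 = 64.6842

64.6842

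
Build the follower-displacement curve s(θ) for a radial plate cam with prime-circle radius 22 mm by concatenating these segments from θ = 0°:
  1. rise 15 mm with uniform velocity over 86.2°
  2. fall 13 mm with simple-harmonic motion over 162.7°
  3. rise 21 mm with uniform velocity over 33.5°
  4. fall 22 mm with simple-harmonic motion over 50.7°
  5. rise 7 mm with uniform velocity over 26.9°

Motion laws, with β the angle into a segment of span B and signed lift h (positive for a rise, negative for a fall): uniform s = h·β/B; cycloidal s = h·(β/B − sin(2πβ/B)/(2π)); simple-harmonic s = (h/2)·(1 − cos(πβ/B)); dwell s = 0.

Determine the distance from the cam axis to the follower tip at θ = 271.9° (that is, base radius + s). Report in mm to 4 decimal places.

seg 1 [0°–86.2°] uniform, h=15: full span → s += 15 → s = 15.0000
seg 2 [86.2°–248.9°] simple-harmonic, h=-13: full span → s += -13 → s = 2.0000
seg 3 [248.9°–282.4°] uniform, h=21: θ=271.9° here. β=23, B=33.5. 21·23/33.5 = 14.4179 → s = 16.4179
radial distance = base radius + s = 22 + 16.4179 = 38.4179

38.4179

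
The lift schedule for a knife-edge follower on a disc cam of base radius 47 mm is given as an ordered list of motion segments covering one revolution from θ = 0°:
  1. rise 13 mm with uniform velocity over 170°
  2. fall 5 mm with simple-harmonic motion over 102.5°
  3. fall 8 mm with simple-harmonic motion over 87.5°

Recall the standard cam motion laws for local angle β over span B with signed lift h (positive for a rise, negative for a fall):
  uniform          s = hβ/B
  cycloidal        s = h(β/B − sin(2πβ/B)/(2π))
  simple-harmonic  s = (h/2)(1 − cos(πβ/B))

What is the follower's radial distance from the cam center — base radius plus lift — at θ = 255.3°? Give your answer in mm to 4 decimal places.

seg 1 [0°–170°] uniform, h=13: full span → s += 13 → s = 13.0000
seg 2 [170°–272.5°] simple-harmonic, h=-5: θ=255.3° here. β=85.3, B=102.5. -5/2·(1 − cos(π·0.8322)) = -4.6606 → s = 8.3394
radial distance = base radius + s = 47 + 8.3394 = 55.3394

55.3394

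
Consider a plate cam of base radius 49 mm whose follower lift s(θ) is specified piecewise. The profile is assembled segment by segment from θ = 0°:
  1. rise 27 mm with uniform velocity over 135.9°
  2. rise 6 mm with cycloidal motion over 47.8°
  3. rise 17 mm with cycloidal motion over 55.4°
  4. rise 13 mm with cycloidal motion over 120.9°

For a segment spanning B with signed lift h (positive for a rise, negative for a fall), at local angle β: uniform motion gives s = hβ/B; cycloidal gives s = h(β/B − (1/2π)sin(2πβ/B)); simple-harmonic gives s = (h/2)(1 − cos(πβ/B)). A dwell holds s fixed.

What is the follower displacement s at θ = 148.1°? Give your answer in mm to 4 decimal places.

seg 1 [0°–135.9°] uniform, h=27: full span → s += 27 → s = 27.0000
seg 2 [135.9°–183.7°] cycloidal, h=6: θ=148.1° here. β=12.2, B=47.8. 6·(0.2552 − sin(2π·0.2552)/(2π)) = 0.5770 → s = 27.5770

27.5770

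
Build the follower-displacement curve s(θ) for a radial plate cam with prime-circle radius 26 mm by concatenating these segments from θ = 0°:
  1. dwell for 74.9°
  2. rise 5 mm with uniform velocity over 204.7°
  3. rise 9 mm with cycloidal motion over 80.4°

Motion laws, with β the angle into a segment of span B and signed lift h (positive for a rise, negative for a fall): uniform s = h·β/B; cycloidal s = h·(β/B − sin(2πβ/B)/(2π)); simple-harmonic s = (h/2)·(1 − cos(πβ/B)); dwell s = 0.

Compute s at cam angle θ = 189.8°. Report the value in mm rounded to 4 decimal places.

seg 1 [0°–74.9°] dwell: s stays 0.0000
seg 2 [74.9°–279.6°] uniform, h=5: θ=189.8° here. β=114.9, B=204.7. 5·114.9/204.7 = 2.8065 → s = 2.8065

2.8065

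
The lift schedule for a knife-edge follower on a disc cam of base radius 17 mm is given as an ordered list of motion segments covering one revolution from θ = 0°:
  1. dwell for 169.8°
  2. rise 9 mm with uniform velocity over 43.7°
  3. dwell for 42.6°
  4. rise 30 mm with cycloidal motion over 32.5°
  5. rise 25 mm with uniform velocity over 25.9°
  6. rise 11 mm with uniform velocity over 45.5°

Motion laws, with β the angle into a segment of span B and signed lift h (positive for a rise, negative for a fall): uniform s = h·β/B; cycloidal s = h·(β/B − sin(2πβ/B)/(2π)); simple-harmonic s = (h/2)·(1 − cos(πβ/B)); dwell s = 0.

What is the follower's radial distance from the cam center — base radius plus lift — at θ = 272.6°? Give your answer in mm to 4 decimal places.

seg 1 [0°–169.8°] dwell: s stays 0.0000
seg 2 [169.8°–213.5°] uniform, h=9: full span → s += 9 → s = 9.0000
seg 3 [213.5°–256.1°] dwell: s stays 9.0000
seg 4 [256.1°–288.6°] cycloidal, h=30: θ=272.6° here. β=16.5, B=32.5. 30·(0.5077 − sin(2π·0.5077)/(2π)) = 15.4614 → s = 24.4614
radial distance = base radius + s = 17 + 24.4614 = 41.4614

41.4614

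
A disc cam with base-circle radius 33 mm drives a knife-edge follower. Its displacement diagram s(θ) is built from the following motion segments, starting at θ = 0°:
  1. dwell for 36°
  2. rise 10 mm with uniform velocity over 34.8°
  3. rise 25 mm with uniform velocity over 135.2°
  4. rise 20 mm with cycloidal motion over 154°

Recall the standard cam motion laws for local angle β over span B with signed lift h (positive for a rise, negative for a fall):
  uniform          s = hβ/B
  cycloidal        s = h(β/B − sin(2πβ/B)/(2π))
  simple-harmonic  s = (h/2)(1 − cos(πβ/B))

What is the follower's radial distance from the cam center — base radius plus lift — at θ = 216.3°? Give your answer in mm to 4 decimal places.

seg 1 [0°–36°] dwell: s stays 0.0000
seg 2 [36°–70.8°] uniform, h=10: full span → s += 10 → s = 10.0000
seg 3 [70.8°–206°] uniform, h=25: full span → s += 25 → s = 35.0000
seg 4 [206°–360°] cycloidal, h=20: θ=216.3° here. β=10.3, B=154. 20·(0.0669 − sin(2π·0.0669)/(2π)) = 0.0390 → s = 35.0390
radial distance = base radius + s = 33 + 35.0390 = 68.0390

68.0390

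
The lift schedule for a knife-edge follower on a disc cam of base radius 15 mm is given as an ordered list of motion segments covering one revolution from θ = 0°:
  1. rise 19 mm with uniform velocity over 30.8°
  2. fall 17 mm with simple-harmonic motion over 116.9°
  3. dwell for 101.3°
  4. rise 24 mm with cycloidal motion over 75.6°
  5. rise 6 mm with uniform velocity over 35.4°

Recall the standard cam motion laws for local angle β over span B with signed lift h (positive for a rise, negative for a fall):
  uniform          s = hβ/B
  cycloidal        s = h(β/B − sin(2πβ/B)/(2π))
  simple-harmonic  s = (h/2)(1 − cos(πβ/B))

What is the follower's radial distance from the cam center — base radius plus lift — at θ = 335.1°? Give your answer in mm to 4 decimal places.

seg 1 [0°–30.8°] uniform, h=19: full span → s += 19 → s = 19.0000
seg 2 [30.8°–147.7°] simple-harmonic, h=-17: full span → s += -17 → s = 2.0000
seg 3 [147.7°–249°] dwell: s stays 2.0000
seg 4 [249°–324.6°] cycloidal, h=24: full span → s += 24 → s = 26.0000
seg 5 [324.6°–360°] uniform, h=6: θ=335.1° here. β=10.5, B=35.4. 6·10.5/35.4 = 1.7797 → s = 27.7797
radial distance = base radius + s = 15 + 27.7797 = 42.7797

42.7797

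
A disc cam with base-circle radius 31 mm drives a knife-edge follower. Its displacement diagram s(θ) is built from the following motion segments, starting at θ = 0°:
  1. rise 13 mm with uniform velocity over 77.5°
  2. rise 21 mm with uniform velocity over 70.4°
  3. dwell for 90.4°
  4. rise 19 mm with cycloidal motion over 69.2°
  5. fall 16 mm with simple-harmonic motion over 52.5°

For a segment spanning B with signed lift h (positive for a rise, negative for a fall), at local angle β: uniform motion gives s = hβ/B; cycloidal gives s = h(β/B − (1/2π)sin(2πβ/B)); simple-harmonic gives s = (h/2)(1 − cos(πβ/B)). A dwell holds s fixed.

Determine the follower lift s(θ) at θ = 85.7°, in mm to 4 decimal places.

seg 1 [0°–77.5°] uniform, h=13: full span → s += 13 → s = 13.0000
seg 2 [77.5°–147.9°] uniform, h=21: θ=85.7° here. β=8.2, B=70.4. 21·8.2/70.4 = 2.4460 → s = 15.4460

15.4460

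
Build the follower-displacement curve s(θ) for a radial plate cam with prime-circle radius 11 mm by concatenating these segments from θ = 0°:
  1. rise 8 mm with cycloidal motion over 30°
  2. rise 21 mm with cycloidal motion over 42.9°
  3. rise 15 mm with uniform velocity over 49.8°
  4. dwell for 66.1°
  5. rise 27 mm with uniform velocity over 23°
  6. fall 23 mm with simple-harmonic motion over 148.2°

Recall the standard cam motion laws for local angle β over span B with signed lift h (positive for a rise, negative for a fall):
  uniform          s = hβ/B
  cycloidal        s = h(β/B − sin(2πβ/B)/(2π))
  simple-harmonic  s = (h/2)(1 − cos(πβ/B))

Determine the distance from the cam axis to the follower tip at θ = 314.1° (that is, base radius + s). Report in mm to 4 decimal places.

seg 1 [0°–30°] cycloidal, h=8: full span → s += 8 → s = 8.0000
seg 2 [30°–72.9°] cycloidal, h=21: full span → s += 21 → s = 29.0000
seg 3 [72.9°–122.7°] uniform, h=15: full span → s += 15 → s = 44.0000
seg 4 [122.7°–188.8°] dwell: s stays 44.0000
seg 5 [188.8°–211.8°] uniform, h=27: full span → s += 27 → s = 71.0000
seg 6 [211.8°–360°] simple-harmonic, h=-23: θ=314.1° here. β=102.3, B=148.2. -23/2·(1 − cos(π·0.6903)) = -17.9724 → s = 53.0276
radial distance = base radius + s = 11 + 53.0276 = 64.0276

64.0276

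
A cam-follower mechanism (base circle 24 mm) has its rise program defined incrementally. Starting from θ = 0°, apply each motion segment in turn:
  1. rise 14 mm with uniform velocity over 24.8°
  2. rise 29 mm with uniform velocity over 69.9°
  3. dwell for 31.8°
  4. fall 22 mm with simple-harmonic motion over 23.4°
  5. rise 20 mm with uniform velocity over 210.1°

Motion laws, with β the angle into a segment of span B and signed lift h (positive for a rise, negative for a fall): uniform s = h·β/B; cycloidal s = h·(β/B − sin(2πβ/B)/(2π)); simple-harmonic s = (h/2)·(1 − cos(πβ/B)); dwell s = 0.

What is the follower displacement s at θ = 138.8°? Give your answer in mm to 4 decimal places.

seg 1 [0°–24.8°] uniform, h=14: full span → s += 14 → s = 14.0000
seg 2 [24.8°–94.7°] uniform, h=29: full span → s += 29 → s = 43.0000
seg 3 [94.7°–126.5°] dwell: s stays 43.0000
seg 4 [126.5°–149.9°] simple-harmonic, h=-22: θ=138.8° here. β=12.3, B=23.4. -22/2·(1 − cos(π·0.5256)) = -11.8851 → s = 31.1149

31.1149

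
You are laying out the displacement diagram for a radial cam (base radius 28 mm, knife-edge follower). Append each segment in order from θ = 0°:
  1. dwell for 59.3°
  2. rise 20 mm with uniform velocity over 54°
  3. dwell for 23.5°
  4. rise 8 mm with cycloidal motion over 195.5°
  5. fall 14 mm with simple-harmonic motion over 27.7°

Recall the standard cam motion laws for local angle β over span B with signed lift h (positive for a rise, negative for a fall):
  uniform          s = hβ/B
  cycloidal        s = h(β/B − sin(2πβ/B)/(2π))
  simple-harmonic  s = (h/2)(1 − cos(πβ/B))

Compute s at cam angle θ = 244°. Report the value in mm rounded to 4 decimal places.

seg 1 [0°–59.3°] dwell: s stays 0.0000
seg 2 [59.3°–113.3°] uniform, h=20: full span → s += 20 → s = 20.0000
seg 3 [113.3°–136.8°] dwell: s stays 20.0000
seg 4 [136.8°–332.3°] cycloidal, h=8: θ=244° here. β=107.2, B=195.5. 8·(0.5483 − sin(2π·0.5483)/(2π)) = 4.7675 → s = 24.7675

24.7675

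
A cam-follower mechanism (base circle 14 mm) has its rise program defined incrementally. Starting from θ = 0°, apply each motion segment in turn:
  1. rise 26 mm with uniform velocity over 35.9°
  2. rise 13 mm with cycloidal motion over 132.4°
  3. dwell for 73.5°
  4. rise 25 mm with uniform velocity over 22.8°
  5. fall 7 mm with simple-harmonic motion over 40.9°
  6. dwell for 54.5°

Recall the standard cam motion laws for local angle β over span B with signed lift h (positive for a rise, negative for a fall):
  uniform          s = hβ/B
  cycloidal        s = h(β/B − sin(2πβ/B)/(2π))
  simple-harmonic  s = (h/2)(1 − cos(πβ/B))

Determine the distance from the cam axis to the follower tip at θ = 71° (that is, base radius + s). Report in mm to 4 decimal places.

seg 1 [0°–35.9°] uniform, h=26: full span → s += 26 → s = 26.0000
seg 2 [35.9°–168.3°] cycloidal, h=13: θ=71° here. β=35.1, B=132.4. 13·(0.2651 − sin(2π·0.2651)/(2π)) = 1.3867 → s = 27.3867
radial distance = base radius + s = 14 + 27.3867 = 41.3867

41.3867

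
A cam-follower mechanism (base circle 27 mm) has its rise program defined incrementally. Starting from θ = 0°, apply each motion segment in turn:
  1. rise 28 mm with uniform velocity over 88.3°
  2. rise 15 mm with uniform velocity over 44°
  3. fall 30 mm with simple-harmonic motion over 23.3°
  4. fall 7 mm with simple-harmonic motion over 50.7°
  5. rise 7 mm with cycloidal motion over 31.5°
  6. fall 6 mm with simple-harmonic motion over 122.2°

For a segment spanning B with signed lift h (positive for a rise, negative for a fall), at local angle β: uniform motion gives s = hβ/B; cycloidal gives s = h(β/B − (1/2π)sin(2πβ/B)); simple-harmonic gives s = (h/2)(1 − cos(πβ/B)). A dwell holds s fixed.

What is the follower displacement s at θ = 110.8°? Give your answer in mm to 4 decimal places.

seg 1 [0°–88.3°] uniform, h=28: full span → s += 28 → s = 28.0000
seg 2 [88.3°–132.3°] uniform, h=15: θ=110.8° here. β=22.5, B=44. 15·22.5/44 = 7.6705 → s = 35.6705

35.6705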